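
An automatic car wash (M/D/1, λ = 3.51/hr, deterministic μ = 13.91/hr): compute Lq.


ρ = 3.51/13.91 = 0.2523
M/D/1: Lq = ρ²/(2(1−ρ)) = 0.06367/(2·0.7477) = 0.04258

Final: 0.04258


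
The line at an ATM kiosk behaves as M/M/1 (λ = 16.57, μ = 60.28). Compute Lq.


ρ = 16.57/60.28 = 0.2749
Lq = ρ²/(1−ρ) = 0.07556/0.7251 = 0.1042

Final: 0.1042


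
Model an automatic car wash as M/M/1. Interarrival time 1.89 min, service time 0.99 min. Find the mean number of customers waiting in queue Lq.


λ = 60/1.89 = 31.7460 /hr
μ = 60/0.99 = 60.6061 /hr
ρ = λ/μ = 31.7460/60.6061 = 0.5238
Lq = ρ²/(1−ρ) = 0.2744/0.4762 = 0.5762

Final: 0.5762


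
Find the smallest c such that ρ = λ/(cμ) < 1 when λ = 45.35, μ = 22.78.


Stability requires cμ > λ ⇔ c > λ/μ.
λ/μ = 45.35/22.78 = 1.9908
Minimum integer c = ⌊1.9908⌋ + 1 = 2
Check: 2·22.78 = 45.56 > 45.35, while 1·22.78 = 22.78 ≤ 45.35

Final: 2 servers


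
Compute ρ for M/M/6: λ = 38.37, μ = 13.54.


ρ = λ/(cμ) = 38.37/(6·13.54) = 38.37/81.24 = 0.4723

Final: 0.4723


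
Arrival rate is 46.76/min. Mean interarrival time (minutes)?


Mean interarrival time = 1/λ = 1/46.76 minute = 0.02139 minute
In minutes: 0.02139 × 1 = 0.02139 min

Final: 0.02139 min


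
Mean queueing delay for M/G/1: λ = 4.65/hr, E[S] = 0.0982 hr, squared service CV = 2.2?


ρ = λ·E[S] = 4.65·0.0982 = 0.4566
E[S²] = E[S]²(1+C_s²) = 0.0982²·(1+2.2) = 0.030858
Wq = λ·E[S²]/(2(1−ρ)) = 4.65·0.030858/(2·0.5434) = 0.13204 hr

Final: 0.13204 hr


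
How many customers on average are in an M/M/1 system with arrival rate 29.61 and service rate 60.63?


ρ = λ/μ = 29.61/60.63 = 0.4884
L = ρ/(1−ρ) = 0.4884/(1 − 0.4884) = 0.4884/0.5116 = 0.9545

Final: 0.9545


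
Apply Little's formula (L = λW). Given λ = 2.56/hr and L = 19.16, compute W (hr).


W = L/λ = 19.16/2.56 = 7.4844 hr

Final: 7.4844 hr


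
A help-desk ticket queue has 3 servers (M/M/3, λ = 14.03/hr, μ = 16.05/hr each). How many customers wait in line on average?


a = λ/μ = 0.8741; ρ = a/3 = 0.2914
P₀ = 0.414369
Lq = P₀·a^c·ρ / (c!·(1−ρ)²) = 0.414369·0.66796·0.2914/(6·0.50214)
= 0.02677

Final: 0.02677


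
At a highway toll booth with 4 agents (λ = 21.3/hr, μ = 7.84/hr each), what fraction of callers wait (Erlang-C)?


a = λ/μ = 2.7168; ρ = a/4 = 0.6792
P₀ = 0.056097 (from M/M/c formula)
C(c,a) = [a^c/(c!(1−ρ))]·P₀ = [54.48214/(24·0.3208)]·0.056097
= 7.07654·0.056097 = 0.396973

Final: 0.396973


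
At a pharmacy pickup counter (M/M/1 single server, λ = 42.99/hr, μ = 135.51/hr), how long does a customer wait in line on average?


ρ = 42.99/135.51 = 0.3172
Wq = ρ/(μ−λ) = 0.3172/(135.51 − 42.99) = 0.3172/92.52 = 0.003429 hr

Final: 0.003429 hr


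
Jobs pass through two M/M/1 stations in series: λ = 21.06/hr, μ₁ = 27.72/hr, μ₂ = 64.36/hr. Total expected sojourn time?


Each node sees arrival rate λ = 21.06/hr (tandem ⇒ throughput preserved).
W₁ = 1/(μ₁−λ) = 1/(27.72−21.06) = 0.15015 hr
W₂ = 1/(μ₂−λ) = 1/(64.36−21.06) = 0.02309 hr
W_total = W₁ + W₂ = 0.15015 + 0.02309 = 0.17324 hr

Final: 0.17324 hr


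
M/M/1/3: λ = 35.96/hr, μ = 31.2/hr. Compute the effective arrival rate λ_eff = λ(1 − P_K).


ρ = 1.1526; P_K = (1−ρ)ρ^3/(1−ρ^4) = 0.305479
λ_eff = λ(1 − P_K) = 35.96·(1 − 0.305479) = 35.96·0.694521 = 24.9750 /hr

Final: 24.9750 /hr


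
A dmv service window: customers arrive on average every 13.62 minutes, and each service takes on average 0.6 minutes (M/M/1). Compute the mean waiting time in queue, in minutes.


λ = 60/13.62 = 4.4053 /hr
μ = 60/0.6 = 100.0000 /hr
ρ = λ/μ = 4.4053/100.0000 = 0.04405
Wq = ρ/(μ−λ) = 0.04405/(100.0000−4.4053) = 0.0004608 hr
In minutes: 0.0004608·60 = 0.02765 min

Final: 0.02765 min


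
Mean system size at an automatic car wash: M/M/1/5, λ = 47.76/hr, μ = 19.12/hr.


ρ = 47.76/19.12 = 2.4979
L = ρ[1 − (K+1)ρ^K + Kρ^(K+1)] / [(1−ρ)(1−ρ^(K+1))]
Numerator: 2.4979·(1 − 6·97.248330 + 5·242.917376) = 1578.919875
Denominator: (-1.4979)·(-241.917376) = 362.369961
L = 1578.919875/362.369961 = 4.3572

Final: 4.3572


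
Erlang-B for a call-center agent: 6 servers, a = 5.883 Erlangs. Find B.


B(c,a) = (a^c/c!) / Σ_{k=0}^{c} a^k/k!
a^6/6! = 57.578533
Σ terms (k=0..6): 1.00000 + 5.88300 + 17.30484 + 33.93480 + 49.90961 + 58.72364 + 57.57853 = 224.334428
B = 57.578533/224.334428 = 0.256664

Final: 0.256664


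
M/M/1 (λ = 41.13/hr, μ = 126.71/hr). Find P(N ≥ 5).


ρ = 41.13/126.71 = 0.3246
P(N ≥ n) = ρ^n = 0.3246^5 = 0.003604

Final: 0.003604


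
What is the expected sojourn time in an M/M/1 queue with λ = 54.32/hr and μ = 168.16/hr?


W = 1/(μ−λ) = 1/(168.16 − 54.32) = 1/113.84 = 0.008784 hr

Final: 0.008784 hr


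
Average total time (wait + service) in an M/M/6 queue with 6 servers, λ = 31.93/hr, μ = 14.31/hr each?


a = 2.2313; ρ = 0.3719; P₀ = 0.107080
Lq = P₀·a^c·ρ/(c!(1−ρ)²) = 0.01730
Wq = Lq/λ = 0.01730/31.93 = 0.0005418 hr
W = Wq + 1/μ = 0.0005418 + 0.06988 = 0.07042 hr

Final: 0.07042 hr


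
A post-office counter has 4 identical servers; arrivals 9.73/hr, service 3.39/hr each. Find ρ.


ρ = λ/(cμ) = 9.73/(4·3.39) = 9.73/13.56 = 0.7176

Final: 0.7176


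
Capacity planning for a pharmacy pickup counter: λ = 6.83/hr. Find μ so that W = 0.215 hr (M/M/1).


W = 1/(μ−λ) ⇒ μ − λ = 1/W = 1/0.215 = 4.6512
μ = λ + 1/W = 6.83 + 4.6512 = 11.4812 per hr

Final: 11.4812 /hr


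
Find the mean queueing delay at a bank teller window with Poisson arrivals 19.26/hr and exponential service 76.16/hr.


ρ = 19.26/76.16 = 0.2529
Wq = ρ/(μ−λ) = 0.2529/(76.16 − 19.26) = 0.2529/56.90 = 0.004444 hr

Final: 0.004444 hr


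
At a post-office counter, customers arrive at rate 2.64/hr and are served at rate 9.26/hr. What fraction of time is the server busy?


ρ = λ/μ = 2.64/9.26 = 0.2851

Final: 0.2851


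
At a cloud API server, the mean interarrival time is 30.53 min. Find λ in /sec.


λ = 1/(interarrival time) in consistent units.
1 second = 0.0166667 min, so λ = 0.0166667/30.53 = 0.0005459 per second

Final: 0.0005459 /sec


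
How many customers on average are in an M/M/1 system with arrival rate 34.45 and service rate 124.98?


ρ = λ/μ = 34.45/124.98 = 0.2756
L = ρ/(1−ρ) = 0.2756/(1 − 0.2756) = 0.2756/0.7244 = 0.3805

Final: 0.3805


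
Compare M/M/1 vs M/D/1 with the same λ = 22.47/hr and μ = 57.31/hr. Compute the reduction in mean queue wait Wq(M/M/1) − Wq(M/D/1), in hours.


ρ = 22.47/57.31 = 0.3921
Wq(M/M/1) = ρ/(μ−λ) = 0.3921/34.84 = 0.01125 hr
Wq(M/D/1) = ρ/(2(μ−λ)) = 0.005627 hr
Savings = 0.01125 − 0.005627 = 0.005627 hr

Final: 0.005627 hr


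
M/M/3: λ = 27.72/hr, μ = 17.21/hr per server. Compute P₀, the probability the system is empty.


a = λ/μ = 27.72/17.21 = 1.6107; ρ = a/c = 0.5369
Σ_{k=0}^{2} a^k/k! (terms k=0..2) = 1.00000 + 1.61069 + 1.29716 = 3.90785
Tail: a^3/(3!(1−ρ)) = 4.17866/(6·0.4631) = 1.50386
P₀ = 1/(3.90785 + 1.50386) = 1/5.41172 = 0.184784

Final: 0.184784


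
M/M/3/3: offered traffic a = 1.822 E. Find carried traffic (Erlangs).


B(3,1.822) = 0.183623 (Erlang-B)
Carried load = a(1 − B) = 1.822·(1 − 0.183623) = 1.822·0.816377 = 1.4874 E

Final: 1.4874 Erlangs


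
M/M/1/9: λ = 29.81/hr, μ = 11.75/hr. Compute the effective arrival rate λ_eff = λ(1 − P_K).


ρ = 2.5370; P_K = (1−ρ)ρ^9/(1−ρ^10) = 0.605892
λ_eff = λ(1 − P_K) = 29.81·(1 − 0.605892) = 29.81·0.394108 = 11.7484 /hr

Final: 11.7484 /hr


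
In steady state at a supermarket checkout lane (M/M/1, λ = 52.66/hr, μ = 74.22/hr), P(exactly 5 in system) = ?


ρ = 52.66/74.22 = 0.7095
P_n = (1−ρ)·ρ^n = (1 − 0.7095)·0.7095^5 = 0.2905·0.179804 = 0.052231

Final: 0.052231


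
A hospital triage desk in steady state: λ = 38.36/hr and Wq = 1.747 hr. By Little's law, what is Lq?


Lq = λWq = 38.36·1.747 = 67.0149

Final: 67.0149


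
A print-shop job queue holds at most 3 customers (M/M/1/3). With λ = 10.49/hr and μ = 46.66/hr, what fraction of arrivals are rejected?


ρ = λ/μ = 10.49/46.66 = 0.2248
P_K = (1−ρ)ρ^K/(1−ρ^(K+1)) = (0.7752·0.011363)/(1 − 0.002555)
= 0.008808/0.997445 = 0.008831

Final: 0.008831


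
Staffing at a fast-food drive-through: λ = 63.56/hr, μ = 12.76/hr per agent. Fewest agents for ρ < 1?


Stability requires cμ > λ ⇔ c > λ/μ.
λ/μ = 63.56/12.76 = 4.9812
Minimum integer c = ⌊4.9812⌋ + 1 = 5
Check: 5·12.76 = 63.80 > 63.56, while 4·12.76 = 51.04 ≤ 63.56

Final: 5 servers


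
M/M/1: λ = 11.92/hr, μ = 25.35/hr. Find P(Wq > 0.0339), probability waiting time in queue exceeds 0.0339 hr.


ρ = 11.92/25.35 = 0.4702
P(Wq > t) = ρ·e^{−(μ−λ)t} = 0.4702·e^{−0.4553}
= 0.4702·0.634272 = 0.298246

Final: 0.298246


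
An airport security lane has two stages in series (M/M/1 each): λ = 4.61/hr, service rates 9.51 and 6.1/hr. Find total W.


Each node sees arrival rate λ = 4.61/hr (tandem ⇒ throughput preserved).
W₁ = 1/(μ₁−λ) = 1/(9.51−4.61) = 0.20408 hr
W₂ = 1/(μ₂−λ) = 1/(6.1−4.61) = 0.67114 hr
W_total = W₁ + W₂ = 0.20408 + 0.67114 = 0.87522 hr

Final: 0.87522 hr


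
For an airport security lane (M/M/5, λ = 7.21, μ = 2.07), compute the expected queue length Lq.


a = λ/μ = 3.4831; ρ = a/5 = 0.6966
P₀ = 0.026451
Lq = P₀·a^c·ρ / (c!·(1−ρ)²) = 0.026451·512.65429·0.6966/(120·0.09204)
= 0.85526

Final: 0.85526


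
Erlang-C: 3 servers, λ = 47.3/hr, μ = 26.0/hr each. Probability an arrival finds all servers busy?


a = λ/μ = 1.8192; ρ = a/3 = 0.6064
P₀ = 0.142377 (from M/M/c formula)
C(c,a) = [a^c/(c!(1−ρ))]·P₀ = [6.02093/(6·0.3936)]·0.142377
= 2.54958·0.142377 = 0.363001

Final: 0.363001


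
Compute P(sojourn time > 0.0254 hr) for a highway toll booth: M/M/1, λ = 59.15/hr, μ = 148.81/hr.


W ~ Exponential(μ−λ) for M/M/1.
μ − λ = 148.81 − 59.15 = 89.6600
P(W > t) = e^{−(μ−λ)t} = e^{−2.2774} = 0.102554

Final: 0.102554


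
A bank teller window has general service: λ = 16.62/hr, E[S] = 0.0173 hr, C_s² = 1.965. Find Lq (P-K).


ρ = λ·E[S] = 16.62·0.0173 = 0.2875
Lq = ρ²(1+C_s²)/(2(1−ρ)) = 0.08267·(1+1.965)/(2·0.7125)
= 0.08267·2.9650/1.4249 = 0.17202

Final: 0.17202


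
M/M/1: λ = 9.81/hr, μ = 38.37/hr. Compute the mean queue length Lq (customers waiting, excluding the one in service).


ρ = 9.81/38.37 = 0.2557
Lq = ρ²/(1−ρ) = 0.06537/0.7443 = 0.08782

Final: 0.08782


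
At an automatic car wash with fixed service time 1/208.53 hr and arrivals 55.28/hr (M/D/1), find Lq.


ρ = 55.28/208.53 = 0.2651
M/D/1: Lq = ρ²/(2(1−ρ)) = 0.07027/(2·0.7349) = 0.04781

Final: 0.04781


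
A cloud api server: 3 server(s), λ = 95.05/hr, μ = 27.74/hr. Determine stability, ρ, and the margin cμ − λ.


Total capacity cμ = 3·27.74 = 83.22/hr
ρ = λ/(cμ) = 95.05/83.22 = 1.1422
Stable ⇔ ρ < 1: NO
Spare capacity = cμ − λ = 83.22 − 95.05 = -11.83/hr

Final: ρ = 1.1422; unstable; margin = -11.83/hr


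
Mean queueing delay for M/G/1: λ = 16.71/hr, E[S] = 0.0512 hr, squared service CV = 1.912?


ρ = λ·E[S] = 16.71·0.0512 = 0.8556
E[S²] = E[S]²(1+C_s²) = 0.0512²·(1+1.912) = 0.007634
Wq = λ·E[S²]/(2(1−ρ)) = 16.71·0.007634/(2·0.1444) = 0.44154 hr

Final: 0.44154 hr


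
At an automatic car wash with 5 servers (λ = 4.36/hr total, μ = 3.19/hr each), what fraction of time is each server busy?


ρ = λ/(cμ) = 4.36/(5·3.19) = 4.36/15.95 = 0.2734

Final: 0.2734


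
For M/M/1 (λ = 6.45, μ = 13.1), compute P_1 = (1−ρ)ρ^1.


ρ = 6.45/13.1 = 0.4924
P_n = (1−ρ)·ρ^n = (1 − 0.4924)·0.4924^1 = 0.5076·0.492366 = 0.249942

Final: 0.249942


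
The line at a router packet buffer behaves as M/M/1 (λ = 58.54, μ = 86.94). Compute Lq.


ρ = 58.54/86.94 = 0.6733
Lq = ρ²/(1−ρ) = 0.4534/0.3267 = 1.3879

Final: 1.3879


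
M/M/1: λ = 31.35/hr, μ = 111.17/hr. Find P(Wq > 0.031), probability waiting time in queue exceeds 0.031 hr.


ρ = 31.35/111.17 = 0.2820
P(Wq > t) = ρ·e^{−(μ−λ)t} = 0.2820·e^{−2.4744}
= 0.2820·0.084212 = 0.023748

Final: 0.023748


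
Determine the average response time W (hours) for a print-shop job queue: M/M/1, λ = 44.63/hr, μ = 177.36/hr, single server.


W = 1/(μ−λ) = 1/(177.36 − 44.63) = 1/132.73 = 0.007534 hr

Final: 0.007534 hr


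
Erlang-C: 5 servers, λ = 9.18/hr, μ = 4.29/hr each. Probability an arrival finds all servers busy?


a = λ/μ = 2.1399; ρ = a/5 = 0.4280
P₀ = 0.116419 (from M/M/c formula)
C(c,a) = [a^c/(c!(1−ρ))]·P₀ = [44.86699/(120·0.5720)]·0.116419
= 0.65362·0.116419 = 0.076094

Final: 0.076094


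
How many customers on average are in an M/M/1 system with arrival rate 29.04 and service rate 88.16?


ρ = λ/μ = 29.04/88.16 = 0.3294
L = ρ/(1−ρ) = 0.3294/(1 − 0.3294) = 0.3294/0.6706 = 0.4912

Final: 0.4912


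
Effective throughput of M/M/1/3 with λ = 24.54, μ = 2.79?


ρ = 8.7957; P_K = (1−ρ)ρ^3/(1−ρ^4) = 0.886456
λ_eff = λ(1 − P_K) = 24.54·(1 − 0.886456) = 24.54·0.113544 = 2.7864 /hr

Final: 2.7864 /hr


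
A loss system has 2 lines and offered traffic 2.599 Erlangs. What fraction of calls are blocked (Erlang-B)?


B(c,a) = (a^c/c!) / Σ_{k=0}^{c} a^k/k!
a^2/2! = 3.377401
Σ terms (k=0..2): 1.00000 + 2.59900 + 3.37740 = 6.976401
B = 3.377401/6.976401 = 0.484118

Final: 0.484118


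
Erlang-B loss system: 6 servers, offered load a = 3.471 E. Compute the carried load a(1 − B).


B(6,3.471) = 0.080585 (Erlang-B)
Carried load = a(1 − B) = 3.471·(1 − 0.080585) = 3.471·0.919415 = 3.1913 E

Final: 3.1913 Erlangs


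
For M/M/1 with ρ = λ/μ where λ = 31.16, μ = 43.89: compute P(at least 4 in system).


ρ = 31.16/43.89 = 0.7100
P(N ≥ n) = ρ^n = 0.7100^4 = 0.254055

Final: 0.254055


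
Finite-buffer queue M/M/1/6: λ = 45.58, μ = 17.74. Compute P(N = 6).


ρ = λ/μ = 45.58/17.74 = 2.5693
P_K = (1−ρ)ρ^K/(1−ρ^(K+1)) = (-1.5693·287.689646)/(1 − 739.171030)
= -451.481384/-738.171030 = 0.611622

Final: 0.611622


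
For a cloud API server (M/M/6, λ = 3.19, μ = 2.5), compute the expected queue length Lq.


a = λ/μ = 1.2760; ρ = a/6 = 0.2127
P₀ = 0.279126
Lq = P₀·a^c·ρ / (c!·(1−ρ)²) = 0.279126·4.31622·0.2127/(720·0.61989)
= 0.0005741

Final: 0.0005741


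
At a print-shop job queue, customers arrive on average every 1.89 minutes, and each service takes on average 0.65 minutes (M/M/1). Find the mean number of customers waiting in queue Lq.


λ = 60/1.89 = 31.7460 /hr
μ = 60/0.65 = 92.3077 /hr
ρ = λ/μ = 31.7460/92.3077 = 0.3439
Lq = ρ²/(1−ρ) = 0.1183/0.6561 = 0.1803

Final: 0.1803


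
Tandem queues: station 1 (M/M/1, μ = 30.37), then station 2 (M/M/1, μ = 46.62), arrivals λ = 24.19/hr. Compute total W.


Each node sees arrival rate λ = 24.19/hr (tandem ⇒ throughput preserved).
W₁ = 1/(μ₁−λ) = 1/(30.37−24.19) = 0.16181 hr
W₂ = 1/(μ₂−λ) = 1/(46.62−24.19) = 0.04458 hr
W_total = W₁ + W₂ = 0.16181 + 0.04458 = 0.20640 hr

Final: 0.20640 hr


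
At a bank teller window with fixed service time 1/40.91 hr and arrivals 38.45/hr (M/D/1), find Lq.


ρ = 38.45/40.91 = 0.9399
M/D/1: Lq = ρ²/(2(1−ρ)) = 0.8834/(2·0.06013) = 7.34511

Final: 7.34511


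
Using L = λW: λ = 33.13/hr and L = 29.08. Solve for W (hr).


W = L/λ = 29.08/33.13 = 0.8778 hr

Final: 0.8778 hr


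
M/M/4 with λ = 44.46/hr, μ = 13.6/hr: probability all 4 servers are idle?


a = λ/μ = 44.46/13.6 = 3.2691; ρ = a/c = 0.8173
Σ_{k=0}^{3} a^k/k! (terms k=0..3) = 1.00000 + 3.26912 + 5.34357 + 5.82291 = 15.43560
Tail: a^4/(4!(1−ρ)) = 114.21475/(24·0.1827) = 26.04495
P₀ = 1/(15.43560 + 26.04495) = 1/41.48054 = 0.024108

Final: 0.024108


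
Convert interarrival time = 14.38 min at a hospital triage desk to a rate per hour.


λ = 1/(interarrival time) in consistent units.
1 hour = 60 min, so λ = 60/14.38 = 4.1725 per hour

Final: 4.1725 /hr


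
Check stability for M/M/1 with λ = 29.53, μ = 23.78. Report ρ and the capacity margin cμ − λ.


Total capacity cμ = 1·23.78 = 23.78/hr
ρ = λ/(cμ) = 29.53/23.78 = 1.2418
Stable ⇔ ρ < 1: NO
Spare capacity = cμ − λ = 23.78 − 29.53 = -5.75/hr

Final: ρ = 1.2418; unstable; margin = -5.75/hr


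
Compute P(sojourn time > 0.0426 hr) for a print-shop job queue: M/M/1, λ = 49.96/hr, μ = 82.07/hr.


W ~ Exponential(μ−λ) for M/M/1.
μ − λ = 82.07 − 49.96 = 32.1100
P(W > t) = e^{−(μ−λ)t} = e^{−1.3679} = 0.254645

Final: 0.254645


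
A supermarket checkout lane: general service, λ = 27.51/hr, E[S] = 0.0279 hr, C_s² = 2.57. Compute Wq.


ρ = λ·E[S] = 27.51·0.0279 = 0.7675
E[S²] = E[S]²(1+C_s²) = 0.0279²·(1+2.57) = 0.002779
Wq = λ·E[S²]/(2(1−ρ)) = 27.51·0.002779/(2·0.2325) = 0.16443 hr

Final: 0.16443 hr


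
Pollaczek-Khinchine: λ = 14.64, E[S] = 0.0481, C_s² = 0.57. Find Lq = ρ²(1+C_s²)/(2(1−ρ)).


ρ = λ·E[S] = 14.64·0.0481 = 0.7042
Lq = ρ²(1+C_s²)/(2(1−ρ)) = 0.4959·(1+0.57)/(2·0.2958)
= 0.4959·1.5700/0.5916 = 1.31589

Final: 1.31589


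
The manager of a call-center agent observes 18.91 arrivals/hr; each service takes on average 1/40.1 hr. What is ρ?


ρ = λ/μ = 18.91/40.1 = 0.4716

Final: 0.4716


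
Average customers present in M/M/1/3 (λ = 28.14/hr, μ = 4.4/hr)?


ρ = 28.14/4.4 = 6.3955
L = ρ[1 − (K+1)ρ^K + Kρ^(K+1)] / [(1−ρ)(1−ρ^(K+1))]
Numerator: 6.3955·(1 − 4·261.585851 + 3·1672.960421) = 25412.580753
Denominator: (-5.3955)·(-1671.960421) = 9020.986452
L = 25412.580753/9020.986452 = 2.8171

Final: 2.8171


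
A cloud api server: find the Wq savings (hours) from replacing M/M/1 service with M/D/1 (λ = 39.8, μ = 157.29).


ρ = 39.8/157.29 = 0.2530
Wq(M/M/1) = ρ/(μ−λ) = 0.2530/117.49 = 0.002154 hr
Wq(M/D/1) = ρ/(2(μ−λ)) = 0.001077 hr
Savings = 0.002154 − 0.001077 = 0.001077 hr

Final: 0.001077 hr


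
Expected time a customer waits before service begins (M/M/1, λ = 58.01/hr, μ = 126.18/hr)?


ρ = 58.01/126.18 = 0.4597
Wq = ρ/(μ−λ) = 0.4597/(126.18 − 58.01) = 0.4597/68.17 = 0.006744 hr

Final: 0.006744 hr


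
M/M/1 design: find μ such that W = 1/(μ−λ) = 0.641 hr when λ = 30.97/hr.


W = 1/(μ−λ) ⇒ μ − λ = 1/W = 1/0.641 = 1.5601
μ = λ + 1/W = 30.97 + 1.5601 = 32.5301 per hr

Final: 32.5301 /hr


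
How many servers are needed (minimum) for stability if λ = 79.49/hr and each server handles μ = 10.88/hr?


Stability requires cμ > λ ⇔ c > λ/μ.
λ/μ = 79.49/10.88 = 7.3061
Minimum integer c = ⌊7.3061⌋ + 1 = 8
Check: 8·10.88 = 87.04 > 79.49, while 7·10.88 = 76.16 ≤ 79.49

Final: 8 servers


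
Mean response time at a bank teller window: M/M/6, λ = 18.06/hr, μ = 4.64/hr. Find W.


a = 3.8922; ρ = 0.6487; P₀ = 0.018851
Lq = P₀·a^c·ρ/(c!(1−ρ)²) = 0.47852
Wq = Lq/λ = 0.47852/18.06 = 0.02650 hr
W = Wq + 1/μ = 0.02650 + 0.21552 = 0.24201 hr

Final: 0.24201 hr


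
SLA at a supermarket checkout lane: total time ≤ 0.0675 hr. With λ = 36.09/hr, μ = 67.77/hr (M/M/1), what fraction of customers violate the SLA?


W ~ Exponential(μ−λ) for M/M/1.
μ − λ = 67.77 − 36.09 = 31.6800
P(W > t) = e^{−(μ−λ)t} = e^{−2.1384} = 0.117843

Final: 0.117843


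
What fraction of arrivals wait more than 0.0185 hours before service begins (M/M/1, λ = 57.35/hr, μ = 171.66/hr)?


ρ = 57.35/171.66 = 0.3341
P(Wq > t) = ρ·e^{−(μ−λ)t} = 0.3341·e^{−2.1147}
= 0.3341·0.120665 = 0.040313

Final: 0.040313


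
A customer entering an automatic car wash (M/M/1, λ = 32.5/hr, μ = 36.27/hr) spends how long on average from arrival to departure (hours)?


W = 1/(μ−λ) = 1/(36.27 − 32.5) = 1/3.77 = 0.2653 hr

Final: 0.2653 hr


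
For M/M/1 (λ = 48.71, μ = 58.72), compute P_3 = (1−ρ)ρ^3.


ρ = 48.71/58.72 = 0.8295
P_n = (1−ρ)·ρ^n = (1 − 0.8295)·0.8295^3 = 0.1705·0.570816 = 0.097307

Final: 0.097307


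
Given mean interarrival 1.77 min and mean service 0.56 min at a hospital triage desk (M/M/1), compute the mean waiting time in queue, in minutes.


λ = 60/1.77 = 33.8983 /hr
μ = 60/0.56 = 107.1429 /hr
ρ = λ/μ = 33.8983/107.1429 = 0.3164
Wq = ρ/(μ−λ) = 0.3164/(107.1429−33.8983) = 0.004320 hr
In minutes: 0.004320·60 = 0.2592 min

Final: 0.2592 min


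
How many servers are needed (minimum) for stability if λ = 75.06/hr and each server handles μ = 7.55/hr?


Stability requires cμ > λ ⇔ c > λ/μ.
λ/μ = 75.06/7.55 = 9.9417
Minimum integer c = ⌊9.9417⌋ + 1 = 10
Check: 10·7.55 = 75.50 > 75.06, while 9·7.55 = 67.95 ≤ 75.06

Final: 10 servers


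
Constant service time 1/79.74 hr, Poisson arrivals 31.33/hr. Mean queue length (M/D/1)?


ρ = 31.33/79.74 = 0.3929
M/D/1: Lq = ρ²/(2(1−ρ)) = 0.1544/(2·0.6071) = 0.12714

Final: 0.12714


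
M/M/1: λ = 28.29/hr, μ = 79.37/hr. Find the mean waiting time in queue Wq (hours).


ρ = 28.29/79.37 = 0.3564
Wq = ρ/(μ−λ) = 0.3564/(79.37 − 28.29) = 0.3564/51.08 = 0.006978 hr

Final: 0.006978 hr


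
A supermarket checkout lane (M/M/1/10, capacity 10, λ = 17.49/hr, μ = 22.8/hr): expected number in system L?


ρ = 17.49/22.8 = 0.7671
L = ρ[1 − (K+1)ρ^K + Kρ^(K+1)] / [(1−ρ)(1−ρ^(K+1))]
Numerator: 0.7671·(1 − 11·0.070559 + 10·0.054126) = 0.586923
Denominator: (0.2329)·(0.945874) = 0.220289
L = 0.586923/0.220289 = 2.6643

Final: 2.6643


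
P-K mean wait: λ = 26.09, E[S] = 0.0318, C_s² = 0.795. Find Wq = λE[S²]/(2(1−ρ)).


ρ = λ·E[S] = 26.09·0.0318 = 0.8297
E[S²] = E[S]²(1+C_s²) = 0.0318²·(1+0.795) = 0.001815
Wq = λ·E[S²]/(2(1−ρ)) = 26.09·0.001815/(2·0.1703) = 0.13901 hr

Final: 0.13901 hr


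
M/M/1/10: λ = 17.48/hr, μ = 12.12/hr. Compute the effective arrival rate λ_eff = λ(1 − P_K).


ρ = 1.4422; P_K = (1−ρ)ρ^10/(1−ρ^11) = 0.312195
λ_eff = λ(1 − P_K) = 17.48·(1 − 0.312195) = 17.48·0.687805 = 12.0228 /hr

Final: 12.0228 /hr


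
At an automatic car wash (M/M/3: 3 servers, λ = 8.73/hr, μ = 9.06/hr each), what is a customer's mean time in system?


a = 0.9636; ρ = 0.3212; P₀ = 0.377718
Lq = P₀·a^c·ρ/(c!(1−ρ)²) = 0.03926
Wq = Lq/λ = 0.03926/8.73 = 0.004497 hr
W = Wq + 1/μ = 0.004497 + 0.11038 = 0.11487 hr

Final: 0.11487 hr


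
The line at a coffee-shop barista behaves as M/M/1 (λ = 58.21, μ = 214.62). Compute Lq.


ρ = 58.21/214.62 = 0.2712
Lq = ρ²/(1−ρ) = 0.07356/0.7288 = 0.1009

Final: 0.1009


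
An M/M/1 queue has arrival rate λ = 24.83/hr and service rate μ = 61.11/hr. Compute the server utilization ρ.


ρ = λ/μ = 24.83/61.11 = 0.4063

Final: 0.4063


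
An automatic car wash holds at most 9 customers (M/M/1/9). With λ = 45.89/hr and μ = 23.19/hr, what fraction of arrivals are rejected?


ρ = λ/μ = 45.89/23.19 = 1.9789
P_K = (1−ρ)ρ^K/(1−ρ^(K+1)) = (-0.9789·465.324352)/(1 − 920.816495)
= -455.492143/-919.816495 = 0.495199

Final: 0.495199


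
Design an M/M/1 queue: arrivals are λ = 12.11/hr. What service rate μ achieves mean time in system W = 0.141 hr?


W = 1/(μ−λ) ⇒ μ − λ = 1/W = 1/0.141 = 7.0922
μ = λ + 1/W = 12.11 + 7.0922 = 19.2022 per hr

Final: 19.2022 /hr


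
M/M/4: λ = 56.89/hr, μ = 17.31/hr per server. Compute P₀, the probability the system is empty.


a = λ/μ = 56.89/17.31 = 3.2865; ρ = a/c = 0.8216
Σ_{k=0}^{3} a^k/k! (terms k=0..3) = 1.00000 + 3.28654 + 5.40067 + 5.91651 = 15.60372
Tail: a^4/(4!(1−ρ)) = 116.66900/(24·0.1784) = 27.25426
P₀ = 1/(15.60372 + 27.25426) = 1/42.85797 = 0.023333

Final: 0.023333


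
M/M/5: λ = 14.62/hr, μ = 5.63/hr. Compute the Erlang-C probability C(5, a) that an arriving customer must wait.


a = λ/μ = 2.5968; ρ = a/5 = 0.5194
P₀ = 0.072311 (from M/M/c formula)
C(c,a) = [a^c/(c!(1−ρ))]·P₀ = [118.08504/(120·0.4806)]·0.072311
= 2.04736·0.072311 = 0.148047

Final: 0.148047


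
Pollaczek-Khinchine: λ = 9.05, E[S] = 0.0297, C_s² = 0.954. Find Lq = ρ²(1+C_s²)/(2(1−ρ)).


ρ = λ·E[S] = 9.05·0.0297 = 0.2688
Lq = ρ²(1+C_s²)/(2(1−ρ)) = 0.07225·(1+0.954)/(2·0.7312)
= 0.07225·1.9540/1.4624 = 0.09653

Final: 0.09653


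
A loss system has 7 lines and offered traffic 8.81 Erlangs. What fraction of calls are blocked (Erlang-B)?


B(c,a) = (a^c/c!) / Σ_{k=0}^{c} a^k/k!
a^7/7! = 817.336366
Σ terms (k=0..7): 1.00000 + 8.81000 + 38.80805 + 113.96631 + 251.01079 + 442.28101 + 649.41595 + 817.33637 = 2322.628481
B = 817.336366/2322.628481 = 0.351901

Final: 0.351901


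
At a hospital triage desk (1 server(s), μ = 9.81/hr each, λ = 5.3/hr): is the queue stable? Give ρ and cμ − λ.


Total capacity cμ = 1·9.81 = 9.81/hr
ρ = λ/(cμ) = 5.3/9.81 = 0.5403
Stable ⇔ ρ < 1: YES
Spare capacity = cμ − λ = 9.81 − 5.3 = 4.51/hr

Final: ρ = 0.5403; stable; margin = 4.51/hr


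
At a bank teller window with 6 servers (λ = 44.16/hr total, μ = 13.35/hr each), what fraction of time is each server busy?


ρ = λ/(cμ) = 44.16/(6·13.35) = 44.16/80.10 = 0.5513

Final: 0.5513


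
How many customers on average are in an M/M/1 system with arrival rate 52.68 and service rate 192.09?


ρ = λ/μ = 52.68/192.09 = 0.2742
L = ρ/(1−ρ) = 0.2742/(1 − 0.2742) = 0.2742/0.7258 = 0.3779

Final: 0.3779


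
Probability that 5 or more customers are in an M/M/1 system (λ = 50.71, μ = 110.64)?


ρ = 50.71/110.64 = 0.4583
P(N ≥ n) = ρ^n = 0.4583^5 = 0.020226

Final: 0.020226


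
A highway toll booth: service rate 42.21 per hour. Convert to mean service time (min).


Mean service time = 1/μ = 1/42.21 hour = 0.02369 hour
In minutes: 0.02369 × 60 = 1.4215 min

Final: 1.4215 min


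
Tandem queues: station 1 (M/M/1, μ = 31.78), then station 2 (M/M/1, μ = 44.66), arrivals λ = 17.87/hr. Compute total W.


Each node sees arrival rate λ = 17.87/hr (tandem ⇒ throughput preserved).
W₁ = 1/(μ₁−λ) = 1/(31.78−17.87) = 0.07189 hr
W₂ = 1/(μ₂−λ) = 1/(44.66−17.87) = 0.03733 hr
W_total = W₁ + W₂ = 0.07189 + 0.03733 = 0.10922 hr

Final: 0.10922 hr


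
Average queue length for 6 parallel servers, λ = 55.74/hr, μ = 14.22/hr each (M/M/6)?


a = λ/μ = 3.9198; ρ = a/6 = 0.6533
P₀ = 0.018274
Lq = P₀·a^c·ρ / (c!·(1−ρ)²) = 0.018274·3627.47316·0.6533/(720·0.12020)
= 0.50042

Final: 0.50042


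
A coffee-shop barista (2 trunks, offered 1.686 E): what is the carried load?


B(2,1.686) = 0.346042 (Erlang-B)
Carried load = a(1 − B) = 1.686·(1 − 0.346042) = 1.686·0.653958 = 1.1026 E

Final: 1.1026 Erlangs


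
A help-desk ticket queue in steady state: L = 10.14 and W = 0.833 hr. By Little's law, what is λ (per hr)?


λ = L/W = 10.14/0.833 = 12.1729 /hr

Final: 12.1729 /hr


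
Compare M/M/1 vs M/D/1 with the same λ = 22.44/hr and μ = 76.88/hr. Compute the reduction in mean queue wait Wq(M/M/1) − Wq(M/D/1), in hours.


ρ = 22.44/76.88 = 0.2919
Wq(M/M/1) = ρ/(μ−λ) = 0.2919/54.44 = 0.005362 hr
Wq(M/D/1) = ρ/(2(μ−λ)) = 0.002681 hr
Savings = 0.005362 − 0.002681 = 0.002681 hr

Final: 0.002681 hr


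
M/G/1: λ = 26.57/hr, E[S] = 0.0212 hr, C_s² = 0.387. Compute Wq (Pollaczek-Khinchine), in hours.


ρ = λ·E[S] = 26.57·0.0212 = 0.5633
E[S²] = E[S]²(1+C_s²) = 0.0212²·(1+0.387) = 0.0006234
Wq = λ·E[S²]/(2(1−ρ)) = 26.57·0.0006234/(2·0.4367) = 0.01896 hr

Final: 0.01896 hr


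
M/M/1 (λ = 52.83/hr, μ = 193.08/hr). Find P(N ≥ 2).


ρ = 52.83/193.08 = 0.2736
P(N ≥ n) = ρ^n = 0.2736^2 = 0.074866

Final: 0.074866


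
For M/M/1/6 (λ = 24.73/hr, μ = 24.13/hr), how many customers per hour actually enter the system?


ρ = 1.0249; P_K = (1−ρ)ρ^6/(1−ρ^7) = 0.153596
λ_eff = λ(1 − P_K) = 24.73·(1 − 0.153596) = 24.73·0.846404 = 20.9316 /hr

Final: 20.9316 /hr


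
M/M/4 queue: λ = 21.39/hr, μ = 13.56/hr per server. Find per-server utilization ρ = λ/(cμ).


ρ = λ/(cμ) = 21.39/(4·13.56) = 21.39/54.24 = 0.3944

Final: 0.3944


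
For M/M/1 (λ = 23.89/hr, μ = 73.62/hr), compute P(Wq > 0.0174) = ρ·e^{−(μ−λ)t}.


ρ = 23.89/73.62 = 0.3245
P(Wq > t) = ρ·e^{−(μ−λ)t} = 0.3245·e^{−0.8653}
= 0.3245·0.420924 = 0.136592

Final: 0.136592


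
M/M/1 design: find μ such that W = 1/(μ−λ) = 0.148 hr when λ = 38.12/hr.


W = 1/(μ−λ) ⇒ μ − λ = 1/W = 1/0.148 = 6.7568
μ = λ + 1/W = 38.12 + 6.7568 = 44.8768 per hr

Final: 44.8768 /hr


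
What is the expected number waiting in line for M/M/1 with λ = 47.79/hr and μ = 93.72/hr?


ρ = 47.79/93.72 = 0.5099
Lq = ρ²/(1−ρ) = 0.2600/0.4901 = 0.5306

Final: 0.5306


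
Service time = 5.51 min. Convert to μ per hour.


μ = 1/(service time) in consistent units.
1 hour = 60 min, so μ = 60/5.51 = 10.8893 per hour

Final: 10.8893 /hr


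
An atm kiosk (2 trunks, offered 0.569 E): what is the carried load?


B(2,0.569) = 0.093525 (Erlang-B)
Carried load = a(1 − B) = 0.569·(1 − 0.093525) = 0.569·0.906475 = 0.5158 E

Final: 0.5158 Erlangs


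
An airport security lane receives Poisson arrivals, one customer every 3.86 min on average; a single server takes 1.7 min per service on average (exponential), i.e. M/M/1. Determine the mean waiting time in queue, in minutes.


λ = 60/3.86 = 15.5440 /hr
μ = 60/1.7 = 35.2941 /hr
ρ = λ/μ = 15.5440/35.2941 = 0.4404
Wq = ρ/(μ−λ) = 0.4404/(35.2941−15.5440) = 0.02230 hr
In minutes: 0.02230·60 = 1.338 min

Final: 1.338 min


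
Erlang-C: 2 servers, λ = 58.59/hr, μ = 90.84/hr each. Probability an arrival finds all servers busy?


a = λ/μ = 0.6450; ρ = a/2 = 0.3225
P₀ = 0.512299 (from M/M/c formula)
C(c,a) = [a^c/(c!(1−ρ))]·P₀ = [0.41600/(2·0.6775)]·0.512299
= 0.30701·0.512299 = 0.157279

Final: 0.157279


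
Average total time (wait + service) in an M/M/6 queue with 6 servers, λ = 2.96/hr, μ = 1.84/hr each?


a = 1.6087; ρ = 0.2681; P₀ = 0.200071
Lq = P₀·a^c·ρ/(c!(1−ρ)²) = 0.002411
Wq = Lq/λ = 0.002411/2.96 = 0.0008144 hr
W = Wq + 1/μ = 0.0008144 + 0.54348 = 0.54429 hr

Final: 0.54429 hr


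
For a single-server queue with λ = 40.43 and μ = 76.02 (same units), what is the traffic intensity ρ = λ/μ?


ρ = λ/μ = 40.43/76.02 = 0.5318

Final: 0.5318


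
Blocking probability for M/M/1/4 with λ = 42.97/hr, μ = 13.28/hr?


ρ = λ/μ = 42.97/13.28 = 3.2357
P_K = (1−ρ)ρ^K/(1−ρ^(K+1)) = (-2.2357·109.614780)/(1 − 354.679750)
= -245.064970/-353.679750 = 0.692901

Final: 0.692901


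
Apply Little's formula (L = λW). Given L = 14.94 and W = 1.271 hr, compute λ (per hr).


λ = L/W = 14.94/1.271 = 11.7545 /hr

Final: 11.7545 /hr


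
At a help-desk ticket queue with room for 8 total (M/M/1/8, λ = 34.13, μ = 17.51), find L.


ρ = 34.13/17.51 = 1.9492
L = ρ[1 − (K+1)ρ^K + Kρ^(K+1)] / [(1−ρ)(1−ρ^(K+1))]
Numerator: 1.9492·(1 − 9·208.353662 + 8·406.117103) = 2679.631614
Denominator: (-0.9492)·(-405.117103) = 384.525771
L = 2679.631614/384.525771 = 6.9687

Final: 6.9687


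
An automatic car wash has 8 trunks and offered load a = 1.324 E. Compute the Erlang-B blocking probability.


B(c,a) = (a^c/c!) / Σ_{k=0}^{c} a^k/k!
a^8/8! = 0.0002342
Σ terms (k=0..8): 1.00000 + 1.32400 + 0.87649 + 0.38682 + 0.12804 + 0.03390 + 0.007482 + 0.001415 + 0.0002342 = 3.758385
B = 0.0002342/3.758385 = 0.00006231

Final: 0.00006231


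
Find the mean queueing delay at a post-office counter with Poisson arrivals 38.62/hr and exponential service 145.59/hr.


ρ = 38.62/145.59 = 0.2653
Wq = ρ/(μ−λ) = 0.2653/(145.59 − 38.62) = 0.2653/106.97 = 0.002480 hr

Final: 0.002480 hr


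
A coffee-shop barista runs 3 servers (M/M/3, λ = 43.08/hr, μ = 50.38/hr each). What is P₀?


a = λ/μ = 43.08/50.38 = 0.8551; ρ = a/c = 0.2850
Σ_{k=0}^{2} a^k/k! (terms k=0..2) = 1.00000 + 0.85510 + 0.36560 = 2.22070
Tail: a^3/(3!(1−ρ)) = 0.62525/(6·0.7150) = 0.14575
P₀ = 1/(2.22070 + 0.14575) = 1/2.36645 = 0.422573

Final: 0.422573


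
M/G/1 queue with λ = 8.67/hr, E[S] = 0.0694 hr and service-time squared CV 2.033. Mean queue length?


ρ = λ·E[S] = 8.67·0.0694 = 0.6017
Lq = ρ²(1+C_s²)/(2(1−ρ)) = 0.3620·(1+2.033)/(2·0.3983)
= 0.3620·3.0330/0.7966 = 1.37844

Final: 1.37844


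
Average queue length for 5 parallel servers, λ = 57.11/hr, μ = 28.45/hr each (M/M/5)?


a = λ/μ = 2.0074; ρ = a/5 = 0.4015
P₀ = 0.133321
Lq = P₀·a^c·ρ / (c!·(1−ρ)²) = 0.133321·32.59488·0.4015/(120·0.35823)
= 0.04058

Final: 0.04058


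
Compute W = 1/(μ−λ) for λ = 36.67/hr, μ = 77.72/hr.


W = 1/(μ−λ) = 1/(77.72 − 36.67) = 1/41.05 = 0.02436 hr

Final: 0.02436 hr


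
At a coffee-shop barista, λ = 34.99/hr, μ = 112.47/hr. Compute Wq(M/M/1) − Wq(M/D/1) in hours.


ρ = 34.99/112.47 = 0.3111
Wq(M/M/1) = ρ/(μ−λ) = 0.3111/77.48 = 0.004015 hr
Wq(M/D/1) = ρ/(2(μ−λ)) = 0.002008 hr
Savings = 0.004015 − 0.002008 = 0.002008 hr

Final: 0.002008 hr


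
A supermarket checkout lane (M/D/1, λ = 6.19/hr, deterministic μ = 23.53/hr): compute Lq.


ρ = 6.19/23.53 = 0.2631
M/D/1: Lq = ρ²/(2(1−ρ)) = 0.06920/(2·0.7369) = 0.04695

Final: 0.04695


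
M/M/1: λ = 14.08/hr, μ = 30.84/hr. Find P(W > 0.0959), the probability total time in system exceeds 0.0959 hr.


W ~ Exponential(μ−λ) for M/M/1.
μ − λ = 30.84 − 14.08 = 16.7600
P(W > t) = e^{−(μ−λ)t} = e^{−1.6073} = 0.200431

Final: 0.200431


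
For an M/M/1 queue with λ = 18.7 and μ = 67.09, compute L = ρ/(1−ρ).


ρ = λ/μ = 18.7/67.09 = 0.2787
L = ρ/(1−ρ) = 0.2787/(1 − 0.2787) = 0.2787/0.7213 = 0.3864

Final: 0.3864


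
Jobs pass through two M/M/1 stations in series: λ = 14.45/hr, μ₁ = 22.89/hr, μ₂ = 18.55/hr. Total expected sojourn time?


Each node sees arrival rate λ = 14.45/hr (tandem ⇒ throughput preserved).
W₁ = 1/(μ₁−λ) = 1/(22.89−14.45) = 0.11848 hr
W₂ = 1/(μ₂−λ) = 1/(18.55−14.45) = 0.24390 hr
W_total = W₁ + W₂ = 0.11848 + 0.24390 = 0.36239 hr

Final: 0.36239 hr


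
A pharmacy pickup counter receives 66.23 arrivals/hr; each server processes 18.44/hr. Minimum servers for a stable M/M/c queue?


Stability requires cμ > λ ⇔ c > λ/μ.
λ/μ = 66.23/18.44 = 3.5916
Minimum integer c = ⌊3.5916⌋ + 1 = 4
Check: 4·18.44 = 73.76 > 66.23, while 3·18.44 = 55.32 ≤ 66.23

Final: 4 servers


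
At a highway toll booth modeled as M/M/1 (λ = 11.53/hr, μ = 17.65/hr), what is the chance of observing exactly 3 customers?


ρ = 11.53/17.65 = 0.6533
P_n = (1−ρ)·ρ^n = (1 − 0.6533)·0.6533^3 = 0.3467·0.278775 = 0.096663

Final: 0.096663


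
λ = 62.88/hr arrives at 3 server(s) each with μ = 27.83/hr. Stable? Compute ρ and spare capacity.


Total capacity cμ = 3·27.83 = 83.49/hr
ρ = λ/(cμ) = 62.88/83.49 = 0.7531
Stable ⇔ ρ < 1: YES
Spare capacity = cμ − λ = 83.49 − 62.88 = 20.61/hr

Final: ρ = 0.7531; stable; margin = 20.61/hr


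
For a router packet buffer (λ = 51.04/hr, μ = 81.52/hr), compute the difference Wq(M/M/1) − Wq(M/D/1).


ρ = 51.04/81.52 = 0.6261
Wq(M/M/1) = ρ/(μ−λ) = 0.6261/30.48 = 0.02054 hr
Wq(M/D/1) = ρ/(2(μ−λ)) = 0.01027 hr
Savings = 0.02054 − 0.01027 = 0.01027 hr

Final: 0.01027 hr


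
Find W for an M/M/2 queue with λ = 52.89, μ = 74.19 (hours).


a = 0.7129; ρ = 0.3564; P₀ = 0.474437
Lq = P₀·a^c·ρ/(c!(1−ρ)²) = 0.10376
Wq = Lq/λ = 0.10376/52.89 = 0.001962 hr
W = Wq + 1/μ = 0.001962 + 0.01348 = 0.01544 hr

Final: 0.01544 hr


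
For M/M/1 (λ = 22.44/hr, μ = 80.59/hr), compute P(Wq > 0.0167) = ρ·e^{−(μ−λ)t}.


ρ = 22.44/80.59 = 0.2784
P(Wq > t) = ρ·e^{−(μ−λ)t} = 0.2784·e^{−0.9711}
= 0.2784·0.378664 = 0.105438

Final: 0.105438


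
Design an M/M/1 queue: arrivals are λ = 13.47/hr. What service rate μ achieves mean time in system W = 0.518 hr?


W = 1/(μ−λ) ⇒ μ − λ = 1/W = 1/0.518 = 1.9305
μ = λ + 1/W = 13.47 + 1.9305 = 15.4005 per hr

Final: 15.4005 /hr


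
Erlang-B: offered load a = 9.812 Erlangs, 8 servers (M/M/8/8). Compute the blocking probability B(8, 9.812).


B(c,a) = (a^c/c!) / Σ_{k=0}^{c} a^k/k!
a^8/8! = 2130.785795
Σ terms (k=0..8): 1.00000 + 9.81200 + 48.13767 + 157.44228 + 386.20591 + 757.89048 + 1239.40356 + 1737.28968 + 2130.78579 = 6467.967383
B = 2130.785795/6467.967383 = 0.329437

Final: 0.329437


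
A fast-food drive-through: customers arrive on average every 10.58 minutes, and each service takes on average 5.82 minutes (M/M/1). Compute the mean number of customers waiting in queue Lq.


λ = 60/10.58 = 5.6711 /hr
μ = 60/5.82 = 10.3093 /hr
ρ = λ/μ = 5.6711/10.3093 = 0.5501
Lq = ρ²/(1−ρ) = 0.3026/0.4499 = 0.6726

Final: 0.6726


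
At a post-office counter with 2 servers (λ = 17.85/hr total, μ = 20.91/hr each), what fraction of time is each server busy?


ρ = λ/(cμ) = 17.85/(2·20.91) = 17.85/41.82 = 0.4268

Final: 0.4268


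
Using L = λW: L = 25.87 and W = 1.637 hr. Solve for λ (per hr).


λ = L/W = 25.87/1.637 = 15.8033 /hr

Final: 15.8033 /hr


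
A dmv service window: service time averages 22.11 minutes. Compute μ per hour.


μ = 1/(service time) in consistent units.
1 hour = 60 min, so μ = 60/22.11 = 2.7137 per hour

Final: 2.7137 /hr


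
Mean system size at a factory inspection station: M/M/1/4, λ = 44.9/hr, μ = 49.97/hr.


ρ = 44.9/49.97 = 0.8985
L = ρ[1 − (K+1)ρ^K + Kρ^(K+1)] / [(1−ρ)(1−ρ^(K+1))]
Numerator: 0.8985·(1 − 5·0.651850 + 4·0.585713) = 0.075118
Denominator: (0.1015)·(0.414287) = 0.042034
L = 0.075118/0.042034 = 1.7871

Final: 1.7871


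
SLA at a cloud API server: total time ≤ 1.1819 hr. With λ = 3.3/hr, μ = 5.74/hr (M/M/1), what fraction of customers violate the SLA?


W ~ Exponential(μ−λ) for M/M/1.
μ − λ = 5.74 − 3.3 = 2.4400
P(W > t) = e^{−(μ−λ)t} = e^{−2.8838} = 0.055920

Final: 0.055920


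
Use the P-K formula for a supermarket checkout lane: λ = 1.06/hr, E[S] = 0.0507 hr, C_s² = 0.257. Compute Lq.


ρ = λ·E[S] = 1.06·0.0507 = 0.05374
Lq = ρ²(1+C_s²)/(2(1−ρ)) = 0.002888·(1+0.257)/(2·0.9463)
= 0.002888·1.2570/1.8925 = 0.001918

Final: 0.001918


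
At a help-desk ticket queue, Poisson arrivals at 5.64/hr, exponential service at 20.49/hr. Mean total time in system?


W = 1/(μ−λ) = 1/(20.49 − 5.64) = 1/14.85 = 0.06734 hr

Final: 0.06734 hr


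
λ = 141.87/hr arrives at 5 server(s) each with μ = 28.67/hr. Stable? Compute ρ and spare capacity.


Total capacity cμ = 5·28.67 = 143.35/hr
ρ = λ/(cμ) = 141.87/143.35 = 0.9897
Stable ⇔ ρ < 1: YES
Spare capacity = cμ − λ = 143.35 − 141.87 = 1.48/hr

Final: ρ = 0.9897; stable; margin = 1.48/hr


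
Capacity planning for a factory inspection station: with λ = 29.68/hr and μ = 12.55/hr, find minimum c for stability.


Stability requires cμ > λ ⇔ c > λ/μ.
λ/μ = 29.68/12.55 = 2.3649
Minimum integer c = ⌊2.3649⌋ + 1 = 3
Check: 3·12.55 = 37.65 > 29.68, while 2·12.55 = 25.10 ≤ 29.68

Final: 3 servers


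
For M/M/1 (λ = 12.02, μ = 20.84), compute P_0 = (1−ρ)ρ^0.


ρ = 12.02/20.84 = 0.5768
P_n = (1−ρ)·ρ^n = (1 − 0.5768)·0.5768^0 = 0.4232·1.000000 = 0.423225

Final: 0.423225


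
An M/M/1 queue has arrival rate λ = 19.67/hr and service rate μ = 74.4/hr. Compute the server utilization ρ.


ρ = λ/μ = 19.67/74.4 = 0.2644

Final: 0.2644
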